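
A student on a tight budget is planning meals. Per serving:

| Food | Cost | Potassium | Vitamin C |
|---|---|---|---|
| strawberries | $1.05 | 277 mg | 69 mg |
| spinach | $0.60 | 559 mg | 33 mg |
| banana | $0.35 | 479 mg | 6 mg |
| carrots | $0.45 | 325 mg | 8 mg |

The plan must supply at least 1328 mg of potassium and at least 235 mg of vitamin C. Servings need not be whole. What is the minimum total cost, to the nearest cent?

$3.66

strawberries only: max(1328/277, 235/69) = 4.794 servings → $5.03.
spinach only: max(1328/559, 235/33) = 7.121 servings → $4.27.
banana only: max(1328/479, 235/6) = 39.17 servings → $13.71.
carrots only: max(1328/325, 235/8) = 29.38 servings → $13.22.
strawberries + spinach with both tight: 2.975 servings and 0.9017 servings → $3.66.
strawberries + banana with both tight: 3.332 servings and 0.8454 servings → $3.79.
strawberries + carrots with both tight: 3.254 servings and 1.313 servings → $4.01.
spinach + banana: intersection lies outside the first quadrant.
spinach + carrots: the both-tight solution has a negative serving — not a feasible corner.
banana + carrots: intersection lies outside the first quadrant.
Cheapest feasible corner: $3.66.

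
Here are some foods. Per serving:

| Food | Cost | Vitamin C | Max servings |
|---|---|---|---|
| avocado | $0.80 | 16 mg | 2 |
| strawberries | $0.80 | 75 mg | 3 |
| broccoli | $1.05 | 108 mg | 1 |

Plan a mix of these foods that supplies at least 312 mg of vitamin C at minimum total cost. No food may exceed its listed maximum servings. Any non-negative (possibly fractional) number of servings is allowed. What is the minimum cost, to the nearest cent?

$3.23

Cost per mg of vitamin C: broccoli $0.0097, strawberries $0.0107, avocado $0.0500.
Take 1 serving of broccoli: +108.0 mg vitamin C for $1.05 (total $1.05, still need 204.0 mg).
Take 2.72 servings of strawberries: +204.0 mg vitamin C for $2.18 (total $3.23, still need 0.0 mg).
Greedy by cheapest-per-mg is optimal for a single linear constraint, so the minimum cost is $3.23.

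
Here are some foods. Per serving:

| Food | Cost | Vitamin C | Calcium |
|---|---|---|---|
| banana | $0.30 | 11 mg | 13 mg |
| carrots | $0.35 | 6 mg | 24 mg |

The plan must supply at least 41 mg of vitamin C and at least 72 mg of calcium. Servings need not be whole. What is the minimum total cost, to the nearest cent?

Two binding constraints pin down two serving amounts, so the optimal mix uses at most two foods. The candidates are each food alone (scaled to the tighter of vitamin C/calcium) and each pair with both constraints tight.
banana only: max(41/11, 72/13) = 5.538 servings → $1.66.
carrots only: max(41/6, 72/24) = 6.833 servings → $2.39.
banana + carrots with both tight: 2.968 servings and 1.392 servings → $1.38.
So the least-cost plan costs $1.38.

$1.38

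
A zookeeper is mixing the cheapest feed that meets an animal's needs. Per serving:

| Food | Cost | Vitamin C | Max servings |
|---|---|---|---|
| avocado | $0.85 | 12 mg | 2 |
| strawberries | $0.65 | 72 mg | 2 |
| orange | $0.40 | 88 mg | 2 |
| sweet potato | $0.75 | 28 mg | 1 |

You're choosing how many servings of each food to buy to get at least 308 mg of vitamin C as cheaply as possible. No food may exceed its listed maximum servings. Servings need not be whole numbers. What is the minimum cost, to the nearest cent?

$1.99

Cost per mg of vitamin C: orange $0.0045, strawberries $0.0090, sweet potato $0.0268, avocado $0.0708.
Take 2 servings of orange: +176.0 mg vitamin C for $0.80 (total $0.80, still need 132.0 mg).
Take 1.833 servings of strawberries: +132.0 mg vitamin C for $1.19 (total $1.99, still need 0.0 mg).
Greedy by cheapest-per-mg is optimal for a single linear constraint, so the minimum cost is $1.99.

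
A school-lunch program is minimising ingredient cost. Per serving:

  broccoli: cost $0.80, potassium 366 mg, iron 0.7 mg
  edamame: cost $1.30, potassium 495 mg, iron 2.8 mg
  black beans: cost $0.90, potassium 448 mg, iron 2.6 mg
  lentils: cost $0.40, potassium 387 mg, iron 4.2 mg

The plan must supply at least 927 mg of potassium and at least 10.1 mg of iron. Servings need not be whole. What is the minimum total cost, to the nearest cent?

Two binding constraints pin down two serving amounts, so the optimal mix uses at most two foods. The candidates are each food alone (scaled to the tighter of potassium/iron) and each pair with both constraints tight.
broccoli only: max(927/366, 10.1/0.7) = 14.43 servings → $11.54.
edamame only: max(927/495, 10.1/2.8) = 3.607 servings → $4.69.
black beans only: max(927/448, 10.1/2.6) = 3.885 servings → $3.50.
lentils only: max(927/387, 10.1/4.2) = 2.405 servings → $0.96.
broccoli + edamame with both targets exact would need a negative amount; discard.
broccoli + black beans: the both-tight solution has a negative serving — not a feasible corner.
broccoli + lentils with both targets exact would need a negative amount; discard.
edamame + black beans with both targets exact would need a negative amount; discard.
edamame + lentils: intersection lies outside the first quadrant.
black beans + lentils with both targets exact would need a negative amount; discard.
The minimum over all feasible corners is $0.96.

$0.96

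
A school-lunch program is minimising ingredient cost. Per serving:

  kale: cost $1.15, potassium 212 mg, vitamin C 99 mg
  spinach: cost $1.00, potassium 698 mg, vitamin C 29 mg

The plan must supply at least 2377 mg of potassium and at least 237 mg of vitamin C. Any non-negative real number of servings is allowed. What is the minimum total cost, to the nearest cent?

$4.70

A basic optimal solution has at most two foods positive. Try each food alone and each pair with both targets met exactly.
kale only: max(2377/212, 237/99) = 11.21 servings → $12.89.
spinach only: max(2377/698, 237/29) = 8.172 servings → $8.17.
kale + spinach with both tight: 1.533 servings and 2.94 servings → $4.70.
So the least-cost plan costs $4.70.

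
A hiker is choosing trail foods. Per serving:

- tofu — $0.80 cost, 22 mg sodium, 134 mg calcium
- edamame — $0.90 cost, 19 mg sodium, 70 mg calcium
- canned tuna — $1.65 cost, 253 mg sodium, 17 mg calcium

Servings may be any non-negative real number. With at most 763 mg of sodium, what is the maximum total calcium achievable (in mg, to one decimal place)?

Calcium per mg sodium: tofu 6.091, edamame 3.684, canned tuna 0.06719.
With no serving limits, spend the whole sodium allowance on tofu: 763 mg / 22 mg × 134 mg = 4647.4 mg.

4647.4 mg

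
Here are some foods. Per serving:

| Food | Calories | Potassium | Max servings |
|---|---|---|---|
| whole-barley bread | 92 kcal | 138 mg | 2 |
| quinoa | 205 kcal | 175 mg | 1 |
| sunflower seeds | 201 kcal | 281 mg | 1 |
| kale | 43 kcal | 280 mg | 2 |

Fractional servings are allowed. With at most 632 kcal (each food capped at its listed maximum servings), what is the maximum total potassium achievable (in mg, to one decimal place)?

Potassium per kcal: kale 6.512, whole-barley bread 1.5, sunflower seeds 1.398, quinoa 0.8537.
Take 2 servings of kale: uses 86 kcal, +560.0 mg potassium (running total 560.0 mg).
Take 2 servings of whole-barley bread: uses 184 kcal, +276.0 mg potassium (running total 836.0 mg).
Take 1 serving of sunflower seeds: uses 201 kcal, +281.0 mg potassium (running total 1117.0 mg).
Take 0.7854 servings of quinoa: uses 161 kcal, +137.4 mg potassium (running total 1254.4 mg).
Greedy by best ratio exhausts the calories allowance optimally: 1254.4 mg.

1254.4 mg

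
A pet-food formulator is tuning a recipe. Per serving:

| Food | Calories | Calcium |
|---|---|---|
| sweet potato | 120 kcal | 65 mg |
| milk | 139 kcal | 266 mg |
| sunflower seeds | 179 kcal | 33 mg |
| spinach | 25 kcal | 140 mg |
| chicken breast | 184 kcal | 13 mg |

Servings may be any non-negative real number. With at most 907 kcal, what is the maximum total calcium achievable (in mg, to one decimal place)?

5079.2 mg

Calcium per kcal: spinach 5.6, milk 1.914, sweet potato 0.5417, sunflower seeds 0.1844, chicken breast 0.07065.
With no serving limits, spend the whole calories allowance on spinach: 907 kcal / 25 kcal × 140 mg = 5079.2 mg.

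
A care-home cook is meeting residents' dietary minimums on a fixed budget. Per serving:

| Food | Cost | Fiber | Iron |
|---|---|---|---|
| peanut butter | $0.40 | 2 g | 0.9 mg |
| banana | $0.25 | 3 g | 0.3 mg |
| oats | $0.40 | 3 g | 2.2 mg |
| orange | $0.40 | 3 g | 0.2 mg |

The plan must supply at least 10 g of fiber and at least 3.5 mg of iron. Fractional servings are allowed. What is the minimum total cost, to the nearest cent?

$1.03

Minimising a linear cost over {fiber ≥ 10, iron ≥ 3.5, servings ≥ 0} — the optimum is at a vertex, using one or two foods.
peanut butter only: max(10/2, 3.5/0.9) = 5 servings → $2.00.
banana only: max(10/3, 3.5/0.3) = 11.67 servings → $2.92.
oats only: max(10/3, 3.5/2.2) = 3.333 servings → $1.33.
orange only: max(10/3, 3.5/0.2) = 17.5 servings → $7.00.
peanut butter + banana with both tight: 3.571 servings and 0.9524 servings → $1.67.
peanut butter + oats with both targets exact would need a negative amount; discard.
peanut butter + orange with both tight: 3.696 servings and 0.8696 servings → $1.83.
banana + oats with both tight: 2.018 servings and 1.316 servings → $1.03.
banana + orange: intersection lies outside the first quadrant.
oats + orange with both tight: 1.417 servings and 1.917 servings → $1.33.
Cheapest feasible corner: $1.03.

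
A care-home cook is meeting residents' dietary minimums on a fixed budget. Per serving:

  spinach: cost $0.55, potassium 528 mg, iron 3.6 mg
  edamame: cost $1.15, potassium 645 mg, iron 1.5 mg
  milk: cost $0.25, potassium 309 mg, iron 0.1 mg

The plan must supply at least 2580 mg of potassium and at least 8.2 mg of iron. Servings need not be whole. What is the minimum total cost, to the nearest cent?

spinach only: max(2580/528, 8.2/3.6) = 4.886 servings → $2.69.
edamame only: max(2580/645, 8.2/1.5) = 5.467 servings → $6.29.
milk only: max(2580/309, 8.2/0.1) = 82 servings → $20.50.
spinach + edamame with both tight: 0.9275 servings and 3.241 servings → $4.24.
spinach + milk with both tight: 2.148 servings and 4.68 servings → $2.35.
edamame + milk: intersection lies outside the first quadrant.
So the least-cost plan costs $2.35.

$2.35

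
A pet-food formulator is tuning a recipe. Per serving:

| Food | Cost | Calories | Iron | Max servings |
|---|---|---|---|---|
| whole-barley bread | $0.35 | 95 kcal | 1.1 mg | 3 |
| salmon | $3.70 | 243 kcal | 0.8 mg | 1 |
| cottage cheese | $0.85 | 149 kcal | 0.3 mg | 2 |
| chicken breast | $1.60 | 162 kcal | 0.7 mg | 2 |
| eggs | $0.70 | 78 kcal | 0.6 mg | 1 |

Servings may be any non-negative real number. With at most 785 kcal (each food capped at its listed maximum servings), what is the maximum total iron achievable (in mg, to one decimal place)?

5.6 mg

Iron per kcal: whole-barley bread 0.01158, eggs 0.007692, chicken breast 0.004321, salmon 0.003292, cottage cheese 0.002013.
Take 3 servings of whole-barley bread: uses 285 kcal, +3.3 mg iron (running total 3.3 mg).
Take 1 serving of eggs: uses 78 kcal, +0.6 mg iron (running total 3.9 mg).
Take 2 servings of chicken breast: uses 324 kcal, +1.4 mg iron (running total 5.3 mg).
Take 0.4033 servings of salmon: uses 98 kcal, +0.3 mg iron (running total 5.6 mg).
Filling greedily by iron-per-kcal is optimal for one linear limit, giving 5.6 mg.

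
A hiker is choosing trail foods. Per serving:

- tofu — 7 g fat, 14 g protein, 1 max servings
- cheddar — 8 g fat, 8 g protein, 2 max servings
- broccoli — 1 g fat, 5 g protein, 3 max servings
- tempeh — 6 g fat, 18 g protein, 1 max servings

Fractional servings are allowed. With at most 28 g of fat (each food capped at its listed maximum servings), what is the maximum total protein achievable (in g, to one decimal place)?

Protein per g fat: broccoli 5, tempeh 3, tofu 2, cheddar 1.
Take 3 servings of broccoli: uses 3 g fat, +15.0 g protein (running total 15.0 g).
Take 1 serving of tempeh: uses 6 g fat, +18.0 g protein (running total 33.0 g).
Take 1 serving of tofu: uses 7 g fat, +14.0 g protein (running total 47.0 g).
Take 1.5 servings of cheddar: uses 12 g fat, +12.0 g protein (running total 59.0 g).
Filling greedily by protein-per-g fat is optimal for one linear limit, giving 59.0 g.

59.0 g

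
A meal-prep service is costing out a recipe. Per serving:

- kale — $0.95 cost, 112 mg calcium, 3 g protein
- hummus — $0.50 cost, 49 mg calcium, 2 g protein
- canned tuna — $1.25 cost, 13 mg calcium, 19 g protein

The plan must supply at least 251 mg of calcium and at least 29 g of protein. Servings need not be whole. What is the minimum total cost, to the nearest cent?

With two linear requirements the optimum uses one or two foods; enumerate the corners.
kale only: max(251/112, 29/3) = 9.667 servings → $9.18.
hummus only: max(251/49, 29/2) = 14.5 servings → $7.25.
canned tuna only: max(251/13, 29/19) = 19.31 servings → $24.13.
kale + hummus: the both-tight solution has a negative serving — not a feasible corner.
kale + canned tuna with both tight: 2.102 servings and 1.194 servings → $3.49.
hummus + canned tuna with both tight: 4.853 servings and 1.015 servings → $3.70.
The minimum over all feasible corners is $3.49.

$3.49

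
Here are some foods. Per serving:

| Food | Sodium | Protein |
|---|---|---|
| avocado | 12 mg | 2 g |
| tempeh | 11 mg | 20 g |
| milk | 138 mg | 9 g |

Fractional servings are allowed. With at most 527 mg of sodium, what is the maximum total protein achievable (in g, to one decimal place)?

958.2 g

Protein per mg sodium: tempeh 1.818, avocado 0.1667, milk 0.06522.
With no serving limits, spend the whole sodium allowance on tempeh: 527 mg / 11 mg × 20 g = 958.2 g.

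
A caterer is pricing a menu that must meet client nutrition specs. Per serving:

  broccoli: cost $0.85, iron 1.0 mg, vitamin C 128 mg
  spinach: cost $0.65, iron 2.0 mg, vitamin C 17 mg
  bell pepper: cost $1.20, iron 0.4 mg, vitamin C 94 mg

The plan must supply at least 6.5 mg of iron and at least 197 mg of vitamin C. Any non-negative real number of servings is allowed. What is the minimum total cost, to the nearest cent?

broccoli only: max(6.5/1.0, 197/128) = 6.5 servings → $5.53.
spinach only: max(6.5/2.0, 197/17) = 11.59 servings → $7.53.
bell pepper only: max(6.5/0.4, 197/94) = 16.25 servings → $19.50.
broccoli + spinach with both tight: 1.186 servings and 2.657 servings → $2.74.
broccoli + bell pepper with both targets exact would need a negative amount; discard.
spinach + bell pepper with both tight: 2.937 servings and 1.565 servings → $3.79.
So the least-cost plan costs $2.74.

$2.74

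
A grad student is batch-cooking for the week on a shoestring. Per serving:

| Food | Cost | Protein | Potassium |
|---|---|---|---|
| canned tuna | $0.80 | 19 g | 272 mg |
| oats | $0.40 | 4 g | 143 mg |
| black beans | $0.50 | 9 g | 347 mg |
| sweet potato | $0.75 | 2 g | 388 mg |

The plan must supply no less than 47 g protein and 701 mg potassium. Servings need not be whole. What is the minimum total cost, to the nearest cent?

The cheapest plan sits at a corner of the feasible region — with two constraints it uses at most two foods.
canned tuna only: max(47/19, 701/272) = 2.577 servings → $2.06.
oats only: max(47/4, 701/143) = 11.75 servings → $4.70.
black beans only: max(47/9, 701/347) = 5.222 servings → $2.61.
sweet potato only: max(47/2, 701/388) = 23.5 servings → $17.62.
canned tuna + oats with both tight: 2.405 servings and 0.3284 servings → $2.06.
canned tuna + black beans with both tight: 2.413 servings and 0.1291 servings → $1.99.
canned tuna + sweet potato with both tight: 2.465 servings and 0.07835 servings → $2.03.
oats + black beans: intersection lies outside the first quadrant.
oats + sweet potato with both targets exact would need a negative amount; discard.
black beans + sweet potato: intersection lies outside the first quadrant.
So the least-cost plan costs $1.99.

$1.99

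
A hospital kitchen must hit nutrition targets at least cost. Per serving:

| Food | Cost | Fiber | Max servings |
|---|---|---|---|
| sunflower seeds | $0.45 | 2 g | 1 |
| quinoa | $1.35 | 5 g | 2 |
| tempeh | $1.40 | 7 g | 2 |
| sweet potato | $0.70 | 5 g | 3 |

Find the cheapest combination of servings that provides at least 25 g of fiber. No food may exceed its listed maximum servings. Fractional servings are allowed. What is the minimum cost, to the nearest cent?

Cost per g of fiber: sweet potato $0.1400, tempeh $0.2000, sunflower seeds $0.2250, quinoa $0.2700.
Take 3 servings of sweet potato: +15.0 g fiber for $2.10 (total $2.10, still need 10.0 g).
Take 1.429 servings of tempeh: +10.0 g fiber for $2.00 (total $4.10, still need 0.0 g).
Filling from the cheapest source first is optimal under one linear minimum: $4.10.

$4.10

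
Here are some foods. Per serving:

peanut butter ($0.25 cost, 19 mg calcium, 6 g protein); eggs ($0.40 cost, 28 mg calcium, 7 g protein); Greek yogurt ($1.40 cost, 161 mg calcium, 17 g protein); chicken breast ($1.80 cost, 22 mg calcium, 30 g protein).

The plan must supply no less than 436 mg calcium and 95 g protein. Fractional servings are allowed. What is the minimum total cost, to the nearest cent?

Minimising a linear cost over {calcium ≥ 436, protein ≥ 95, servings ≥ 0} — the optimum is at a vertex, using one or two foods.
peanut butter only: max(436/19, 95/6) = 22.95 servings → $5.74.
eggs only: max(436/28, 95/7) = 15.57 servings → $6.23.
Greek yogurt only: max(436/161, 95/17) = 5.588 servings → $7.82.
chicken breast only: max(436/22, 95/30) = 19.82 servings → $35.67.
peanut butter + eggs with both targets exact would need a negative amount; discard.
peanut butter + Greek yogurt with both tight: 12.26 servings and 1.261 servings → $4.83.
peanut butter + chicken breast: intersection lies outside the first quadrant.
eggs + Greek yogurt with both tight: 12.11 servings and 0.6022 servings → $5.69.
eggs + chicken breast with both targets exact would need a negative amount; discard.
Greek yogurt + chicken breast with both tight: 2.466 servings and 1.769 servings → $6.64.
So the least-cost plan costs $4.83.

$4.83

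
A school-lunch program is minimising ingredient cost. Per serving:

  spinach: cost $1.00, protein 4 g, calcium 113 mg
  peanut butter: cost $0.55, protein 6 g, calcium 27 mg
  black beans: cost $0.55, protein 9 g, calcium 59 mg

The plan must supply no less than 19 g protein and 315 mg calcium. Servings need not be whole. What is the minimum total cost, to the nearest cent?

$2.82

This is a tiny linear program; its minimum lies at a vertex of the feasible set. List the vertices and price them.
spinach only: max(19/4, 315/113) = 4.75 servings → $4.75.
peanut butter only: max(19/6, 315/27) = 11.67 servings → $6.42.
black beans only: max(19/9, 315/59) = 5.339 servings → $2.94.
spinach + peanut butter with both tight: 2.416 servings and 1.556 servings → $3.27.
spinach + black beans with both tight: 2.195 servings and 1.136 servings → $2.82.
peanut butter + black beans with both targets exact would need a negative amount; discard.
So the least-cost plan costs $2.82.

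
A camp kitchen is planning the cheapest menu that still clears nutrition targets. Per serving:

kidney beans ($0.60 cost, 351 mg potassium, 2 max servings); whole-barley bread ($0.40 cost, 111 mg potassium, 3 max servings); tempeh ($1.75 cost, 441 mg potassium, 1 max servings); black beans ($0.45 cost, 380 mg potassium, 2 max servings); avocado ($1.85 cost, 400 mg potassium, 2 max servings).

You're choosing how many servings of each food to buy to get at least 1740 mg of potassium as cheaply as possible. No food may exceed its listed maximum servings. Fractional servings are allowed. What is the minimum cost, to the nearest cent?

Cost per mg of potassium: black beans $0.0012, kidney beans $0.0017, whole-barley bread $0.0036, tempeh $0.0040, avocado $0.0046.
Take 2 servings of black beans: +760.0 mg potassium for $0.90 (total $0.90, still need 980.0 mg).
Take 2 servings of kidney beans: +702.0 mg potassium for $1.20 (total $2.10, still need 278.0 mg).
Take 2.505 servings of whole-barley bread: +278.0 mg potassium for $1.00 (total $3.10, still need 0.0 mg).
Greedy by cheapest-per-mg is optimal for a single linear constraint, so the minimum cost is $3.10.

$3.10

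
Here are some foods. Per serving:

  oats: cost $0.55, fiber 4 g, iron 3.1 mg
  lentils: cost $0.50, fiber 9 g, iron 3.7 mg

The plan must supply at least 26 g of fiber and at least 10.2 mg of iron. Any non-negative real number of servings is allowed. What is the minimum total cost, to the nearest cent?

$1.44

A basic optimal solution has at most two foods positive. Try each food alone and each pair with both targets met exactly.
oats only: max(26/4, 10.2/3.1) = 6.5 servings → $3.58.
lentils only: max(26/9, 10.2/3.7) = 2.889 servings → $1.44.
oats + lentils: the both-tight solution has a negative serving — not a feasible corner.
Cheapest feasible corner: $1.44.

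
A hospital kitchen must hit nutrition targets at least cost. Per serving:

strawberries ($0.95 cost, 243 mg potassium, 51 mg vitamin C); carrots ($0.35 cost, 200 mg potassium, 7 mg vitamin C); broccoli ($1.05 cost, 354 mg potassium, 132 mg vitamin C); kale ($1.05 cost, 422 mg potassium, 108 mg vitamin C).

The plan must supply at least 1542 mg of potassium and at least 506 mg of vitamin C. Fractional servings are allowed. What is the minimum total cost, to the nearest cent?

This is a tiny linear program; its minimum lies at a vertex of the feasible set. List the vertices and price them.
strawberries only: max(1542/243, 506/51) = 9.922 servings → $9.43.
carrots only: max(1542/200, 506/7) = 72.29 servings → $25.30.
broccoli only: max(1542/354, 506/132) = 4.356 servings → $4.57.
kale only: max(1542/422, 506/108) = 4.685 servings → $4.92.
strawberries + carrots: intersection lies outside the first quadrant.
strawberries + broccoli with both tight: 1.742 servings and 3.16 servings → $4.97.
strawberries + kale: intersection lies outside the first quadrant.
carrots + broccoli with both tight: 1.021 servings and 3.779 servings → $4.33.
carrots + kale: intersection lies outside the first quadrant.
broccoli + kale with both tight: 2.69 servings and 1.398 servings → $4.29.
So the least-cost plan costs $4.29.

$4.29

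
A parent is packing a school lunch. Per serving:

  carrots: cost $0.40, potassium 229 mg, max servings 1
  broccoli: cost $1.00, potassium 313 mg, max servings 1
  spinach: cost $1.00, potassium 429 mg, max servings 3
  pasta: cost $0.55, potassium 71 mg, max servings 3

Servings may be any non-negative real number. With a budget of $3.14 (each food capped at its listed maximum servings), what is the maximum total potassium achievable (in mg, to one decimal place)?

1404.5 mg

Potassium per dollar: carrots 572.5, spinach 429, broccoli 313, pasta 129.1.
Take 1 serving of carrots: spends $0.40, +229.0 mg potassium (running total 229.0 mg).
Take 2.74 servings of spinach: spends $2.74, +1175.5 mg potassium (running total 1404.5 mg).
Filling greedily by potassium-per-dollar is optimal for one linear limit, giving 1404.5 mg.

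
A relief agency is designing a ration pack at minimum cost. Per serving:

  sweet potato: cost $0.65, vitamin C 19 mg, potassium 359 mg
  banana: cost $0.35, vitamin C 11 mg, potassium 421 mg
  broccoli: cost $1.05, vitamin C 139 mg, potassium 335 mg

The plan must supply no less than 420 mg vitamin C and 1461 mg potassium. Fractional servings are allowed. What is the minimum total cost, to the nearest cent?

$3.48

sweet potato only: max(420/19, 1461/359) = 22.11 servings → $14.37.
banana only: max(420/11, 1461/421) = 38.18 servings → $13.36.
broccoli only: max(420/139, 1461/335) = 4.361 servings → $4.58.
sweet potato + banana: intersection lies outside the first quadrant.
sweet potato + broccoli with both tight: 1.433 servings and 2.826 servings → $3.90.
banana + broccoli with both tight: 1.138 servings and 2.932 servings → $3.48.
So the least-cost plan costs $3.48.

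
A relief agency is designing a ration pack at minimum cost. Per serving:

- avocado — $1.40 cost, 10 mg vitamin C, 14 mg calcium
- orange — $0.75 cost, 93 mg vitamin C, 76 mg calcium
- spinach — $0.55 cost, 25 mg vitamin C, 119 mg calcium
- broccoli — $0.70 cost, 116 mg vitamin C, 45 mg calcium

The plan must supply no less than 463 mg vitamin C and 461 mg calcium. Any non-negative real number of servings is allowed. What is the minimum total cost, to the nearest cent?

$3.82

avocado only: max(463/10, 461/14) = 46.3 servings → $64.82.
orange only: max(463/93, 461/76) = 6.066 servings → $4.55.
spinach only: max(463/25, 461/119) = 18.52 servings → $10.19.
broccoli only: max(463/116, 461/45) = 10.24 servings → $7.17.
avocado + orange with both tight: 14.18 servings and 3.454 servings → $22.44.
avocado + spinach: intersection lies outside the first quadrant.
avocado + broccoli with both tight: 27.8 servings and 1.595 servings → $40.04.
orange + spinach with both tight: 4.753 servings and 0.8383 servings → $4.03.
orange + broccoli with both targets exact would need a negative amount; discard.
spinach + broccoli with both tight: 2.574 servings and 3.437 servings → $3.82.
Cheapest feasible corner: $3.82.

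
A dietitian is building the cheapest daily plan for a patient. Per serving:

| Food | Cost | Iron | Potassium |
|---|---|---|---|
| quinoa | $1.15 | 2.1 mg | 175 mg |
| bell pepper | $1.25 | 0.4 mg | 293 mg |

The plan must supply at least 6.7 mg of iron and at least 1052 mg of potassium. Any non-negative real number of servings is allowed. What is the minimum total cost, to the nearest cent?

$5.63

For a min-cost LP with two ≥-constraints, a basic feasible solution has at most two positive variables.
quinoa only: max(6.7/2.1, 1052/175) = 6.011 servings → $6.91.
bell pepper only: max(6.7/0.4, 1052/293) = 16.75 servings → $20.94.
quinoa + bell pepper with both tight: 2.828 servings and 1.901 servings → $5.63.
The minimum over all feasible corners is $5.63.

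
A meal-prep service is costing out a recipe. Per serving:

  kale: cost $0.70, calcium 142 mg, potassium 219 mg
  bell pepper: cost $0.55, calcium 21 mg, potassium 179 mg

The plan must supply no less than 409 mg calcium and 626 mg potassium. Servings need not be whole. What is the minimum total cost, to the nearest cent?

The cheapest plan sits at a corner of the feasible region — with two constraints it uses at most two foods.
kale only: max(409/142, 626/219) = 2.88 servings → $2.02.
bell pepper only: max(409/21, 626/179) = 19.48 servings → $10.71.
kale + bell pepper: the both-tight solution has a negative serving — not a feasible corner.
The minimum over all feasible corners is $2.02.

$2.02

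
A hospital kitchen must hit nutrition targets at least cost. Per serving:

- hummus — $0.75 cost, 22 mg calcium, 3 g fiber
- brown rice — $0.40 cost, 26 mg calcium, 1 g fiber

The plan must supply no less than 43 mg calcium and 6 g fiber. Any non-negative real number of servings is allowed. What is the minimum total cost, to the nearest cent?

Check every corner: each single food scaled to meet both minima, and each pair solved so both constraints bind.
hummus only: max(43/22, 6/3) = 2 servings → $1.50.
brown rice only: max(43/26, 6/1) = 6 servings → $2.40.
hummus + brown rice with both targets exact would need a negative amount; discard.
The minimum over all feasible corners is $1.50.

$1.50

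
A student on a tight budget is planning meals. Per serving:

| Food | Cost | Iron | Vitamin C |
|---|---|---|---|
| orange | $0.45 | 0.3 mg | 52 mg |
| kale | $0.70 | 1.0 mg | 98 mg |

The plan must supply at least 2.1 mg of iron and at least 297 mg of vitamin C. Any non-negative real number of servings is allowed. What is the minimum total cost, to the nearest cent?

Compare the cost at each extreme point of the feasible region.
orange only: max(2.1/0.3, 297/52) = 7 servings → $3.15.
kale only: max(2.1/1.0, 297/98) = 3.031 servings → $2.12.
orange + kale with both tight: 4.035 servings and 0.8894 servings → $2.44.
The minimum over all feasible corners is $2.12.

$2.12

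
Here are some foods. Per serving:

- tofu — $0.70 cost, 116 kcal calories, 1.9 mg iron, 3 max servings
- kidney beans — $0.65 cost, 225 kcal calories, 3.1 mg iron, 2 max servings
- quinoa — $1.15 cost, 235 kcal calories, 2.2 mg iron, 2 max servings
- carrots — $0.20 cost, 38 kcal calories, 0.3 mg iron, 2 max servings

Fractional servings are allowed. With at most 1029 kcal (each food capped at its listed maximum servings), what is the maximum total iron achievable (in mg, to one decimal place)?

14.1 mg

Iron per kcal: tofu 0.01638, kidney beans 0.01378, quinoa 0.009362, carrots 0.007895.
Take 3 servings of tofu: uses 348 kcal, +5.7 mg iron (running total 5.7 mg).
Take 2 servings of kidney beans: uses 450 kcal, +6.2 mg iron (running total 11.9 mg).
Take 0.983 servings of quinoa: uses 231 kcal, +2.2 mg iron (running total 14.1 mg).
Filling greedily by iron-per-kcal is optimal for one linear limit, giving 14.1 mg.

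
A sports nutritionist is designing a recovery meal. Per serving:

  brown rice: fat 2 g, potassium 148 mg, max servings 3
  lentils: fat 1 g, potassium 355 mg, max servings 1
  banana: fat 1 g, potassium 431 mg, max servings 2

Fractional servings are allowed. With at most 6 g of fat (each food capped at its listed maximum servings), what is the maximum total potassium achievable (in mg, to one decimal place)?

1439.0 mg

Potassium per g fat: banana 431, lentils 355, brown rice 74.
Take 2 servings of banana: uses 2 g fat, +862.0 mg potassium (running total 862.0 mg).
Take 1 serving of lentils: uses 1 g fat, +355.0 mg potassium (running total 1217.0 mg).
Take 1.5 servings of brown rice: uses 3 g fat, +222.0 mg potassium (running total 1439.0 mg).
Greedy by best ratio exhausts the fat allowance optimally: 1439.0 mg.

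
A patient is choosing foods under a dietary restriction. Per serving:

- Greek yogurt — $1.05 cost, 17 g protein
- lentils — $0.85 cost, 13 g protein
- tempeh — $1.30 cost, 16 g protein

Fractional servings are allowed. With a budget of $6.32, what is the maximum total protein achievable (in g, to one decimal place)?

Protein per dollar: Greek yogurt 16.19, lentils 15.29, tempeh 12.31.
With no serving limits, spend the whole cost allowance on Greek yogurt: $6.32 / $1.05 × 17 g = 102.3 g.

102.3 g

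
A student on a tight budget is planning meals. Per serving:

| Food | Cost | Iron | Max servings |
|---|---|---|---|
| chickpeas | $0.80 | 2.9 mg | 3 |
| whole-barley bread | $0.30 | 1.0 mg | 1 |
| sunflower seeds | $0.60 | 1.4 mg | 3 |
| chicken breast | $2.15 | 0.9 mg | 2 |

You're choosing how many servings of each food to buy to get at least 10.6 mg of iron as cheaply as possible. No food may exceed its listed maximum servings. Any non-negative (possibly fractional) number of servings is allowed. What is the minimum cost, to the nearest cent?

Cost per mg of iron: chickpeas $0.2759, whole-barley bread $0.3000, sunflower seeds $0.4286, chicken breast $2.3889.
Take 3 servings of chickpeas: +8.7 mg iron for $2.40 (total $2.40, still need 1.9 mg).
Take 1 serving of whole-barley bread: +1.0 mg iron for $0.30 (total $2.70, still need 0.9 mg).
Take 0.6429 servings of sunflower seeds: +0.9 mg iron for $0.39 (total $3.09, still need 0.0 mg).
Filling from the cheapest source first is optimal under one linear minimum: $3.09.

$3.09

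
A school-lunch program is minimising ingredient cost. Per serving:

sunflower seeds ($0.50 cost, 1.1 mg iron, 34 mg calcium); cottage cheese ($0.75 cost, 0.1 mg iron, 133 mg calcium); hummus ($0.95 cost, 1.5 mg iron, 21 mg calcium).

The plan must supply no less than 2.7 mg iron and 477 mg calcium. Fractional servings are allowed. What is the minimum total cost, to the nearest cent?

$3.36

With two linear requirements the optimum uses one or two foods; enumerate the corners.
sunflower seeds only: max(2.7/1.1, 477/34) = 14.03 servings → $7.01.
cottage cheese only: max(2.7/0.1, 477/133) = 27 servings → $20.25.
hummus only: max(2.7/1.5, 477/21) = 22.71 servings → $21.58.
sunflower seeds + cottage cheese with both tight: 2.179 servings and 3.029 servings → $3.36.
sunflower seeds + hummus with both targets exact would need a negative amount; discard.
cottage cheese + hummus with both tight: 3.337 servings and 1.578 servings → $4.00.
The minimum over all feasible corners is $3.36.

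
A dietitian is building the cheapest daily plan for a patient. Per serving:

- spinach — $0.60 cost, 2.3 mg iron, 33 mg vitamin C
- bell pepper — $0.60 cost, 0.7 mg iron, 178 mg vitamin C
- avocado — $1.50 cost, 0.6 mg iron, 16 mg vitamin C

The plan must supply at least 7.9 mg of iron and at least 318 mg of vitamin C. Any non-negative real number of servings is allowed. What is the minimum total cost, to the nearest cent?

With two linear requirements the optimum uses one or two foods; enumerate the corners.
spinach only: max(7.9/2.3, 318/33) = 9.636 servings → $5.78.
bell pepper only: max(7.9/0.7, 318/178) = 11.29 servings → $6.77.
avocado only: max(7.9/0.6, 318/16) = 19.88 servings → $29.81.
spinach + bell pepper with both tight: 3.064 servings and 1.218 servings → $2.57.
spinach + avocado: the both-tight solution has a negative serving — not a feasible corner.
bell pepper + avocado with both tight: 0.6736 servings and 12.38 servings → $18.98.
The minimum over all feasible corners is $2.57.

$2.57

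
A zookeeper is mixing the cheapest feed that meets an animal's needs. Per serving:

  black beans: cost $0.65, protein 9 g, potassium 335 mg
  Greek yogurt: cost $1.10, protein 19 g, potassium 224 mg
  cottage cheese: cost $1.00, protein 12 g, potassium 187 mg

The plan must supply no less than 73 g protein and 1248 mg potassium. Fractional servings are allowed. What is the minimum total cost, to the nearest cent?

$4.44

An LP optimum is at a vertex; with two nutrient constraints at most two foods are used. Check each candidate.
black beans only: max(73/9, 1248/335) = 8.111 servings → $5.27.
Greek yogurt only: max(73/19, 1248/224) = 5.571 servings → $6.13.
cottage cheese only: max(73/12, 1248/187) = 6.674 servings → $6.67.
black beans + Greek yogurt with both tight: 1.692 servings and 3.04 servings → $4.44.
black beans + cottage cheese with both tight: 0.567 servings and 5.658 servings → $6.03.
Greek yogurt + cottage cheese: intersection lies outside the first quadrant.
So the least-cost plan costs $4.44.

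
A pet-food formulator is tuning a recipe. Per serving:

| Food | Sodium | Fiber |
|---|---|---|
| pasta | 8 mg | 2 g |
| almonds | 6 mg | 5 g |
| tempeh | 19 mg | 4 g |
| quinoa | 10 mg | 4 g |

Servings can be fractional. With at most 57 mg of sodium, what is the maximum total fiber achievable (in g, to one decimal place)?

Fiber per mg sodium: almonds 0.8333, quinoa 0.4, pasta 0.25, tempeh 0.2105.
With no serving limits, spend the whole sodium allowance on almonds: 57 mg / 6 mg × 5 g = 47.5 g.

47.5 g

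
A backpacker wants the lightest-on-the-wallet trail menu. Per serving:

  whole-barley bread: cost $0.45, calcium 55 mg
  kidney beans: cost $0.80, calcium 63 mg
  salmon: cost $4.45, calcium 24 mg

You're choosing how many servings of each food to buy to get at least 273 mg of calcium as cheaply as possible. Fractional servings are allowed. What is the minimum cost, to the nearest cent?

$2.23

Cost per mg of calcium: whole-barley bread $0.0082, kidney beans $0.0127, salmon $0.1854.
With no serving limits, use only whole-barley bread: 273 mg / 55 mg = 4.964 servings × $0.45 = $2.23.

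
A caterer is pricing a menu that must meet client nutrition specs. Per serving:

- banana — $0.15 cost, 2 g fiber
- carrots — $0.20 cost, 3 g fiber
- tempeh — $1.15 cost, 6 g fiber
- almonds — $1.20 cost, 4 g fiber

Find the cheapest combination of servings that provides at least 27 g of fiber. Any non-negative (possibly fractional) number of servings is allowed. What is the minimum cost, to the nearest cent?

Cost per g of fiber: carrots $0.0667, banana $0.0750, tempeh $0.1917, almonds $0.3000.
With no serving limits, use only carrots: 27 g / 3 g = 9 servings × $0.20 = $1.80.

$1.80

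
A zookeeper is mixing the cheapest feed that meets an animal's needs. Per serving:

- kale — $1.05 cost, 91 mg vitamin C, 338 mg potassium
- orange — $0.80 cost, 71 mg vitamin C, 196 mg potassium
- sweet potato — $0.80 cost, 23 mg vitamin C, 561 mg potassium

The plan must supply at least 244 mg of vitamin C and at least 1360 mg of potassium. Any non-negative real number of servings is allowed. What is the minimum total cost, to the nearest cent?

This is a tiny linear program; its minimum lies at a vertex of the feasible set. List the vertices and price them.
kale only: max(244/91, 1360/338) = 4.024 servings → $4.22.
orange only: max(244/71, 1360/196) = 6.939 servings → $5.55.
sweet potato only: max(244/23, 1360/561) = 10.61 servings → $8.49.
kale + orange: the both-tight solution has a negative serving — not a feasible corner.
kale + sweet potato with both tight: 2.44 servings and 0.954 servings → $3.33.
orange + sweet potato with both tight: 2.99 servings and 1.38 servings → $3.50.
Cheapest feasible corner: $3.33.

$3.33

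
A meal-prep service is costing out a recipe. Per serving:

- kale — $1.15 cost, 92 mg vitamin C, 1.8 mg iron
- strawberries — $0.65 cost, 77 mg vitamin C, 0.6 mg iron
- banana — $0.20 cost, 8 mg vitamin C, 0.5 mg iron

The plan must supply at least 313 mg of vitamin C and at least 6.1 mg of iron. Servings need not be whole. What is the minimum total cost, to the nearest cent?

$3.75

Minimising a linear cost over {vitamin C ≥ 313, iron ≥ 6.1, servings ≥ 0} — the optimum is at a vertex, using one or two foods.
kale only: max(313/92, 6.1/1.8) = 3.402 servings → $3.91.
strawberries only: max(313/77, 6.1/0.6) = 10.17 servings → $6.61.
banana only: max(313/8, 6.1/0.5) = 39.12 servings → $7.83.
kale + strawberries with both tight: 3.38 servings and 0.02638 servings → $3.90.
kale + banana with both targets exact would need a negative amount; discard.
strawberries + banana with both tight: 3.196 servings and 8.365 servings → $3.75.
The minimum over all feasible corners is $3.75.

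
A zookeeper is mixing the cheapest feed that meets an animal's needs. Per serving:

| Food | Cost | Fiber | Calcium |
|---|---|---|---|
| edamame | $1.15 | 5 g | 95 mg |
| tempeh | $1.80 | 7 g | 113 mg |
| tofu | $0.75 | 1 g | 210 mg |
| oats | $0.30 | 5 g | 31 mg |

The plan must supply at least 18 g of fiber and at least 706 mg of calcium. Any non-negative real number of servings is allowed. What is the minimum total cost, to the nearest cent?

$3.09

Compare the cost at each extreme point of the feasible region.
edamame only: max(18/5, 706/95) = 7.432 servings → $8.55.
tempeh only: max(18/7, 706/113) = 6.248 servings → $11.25.
tofu only: max(18/1, 706/210) = 18 servings → $13.50.
oats only: max(18/5, 706/31) = 22.77 servings → $6.83.
edamame + tempeh: intersection lies outside the first quadrant.
edamame + tofu with both tight: 3.219 servings and 1.906 servings → $5.13.
edamame + oats: intersection lies outside the first quadrant.
tempeh + tofu with both tight: 2.265 servings and 2.143 servings → $5.68.
tempeh + oats: the both-tight solution has a negative serving — not a feasible corner.
tofu + oats with both tight: 2.917 servings and 3.017 servings → $3.09.
The minimum over all feasible corners is $3.09.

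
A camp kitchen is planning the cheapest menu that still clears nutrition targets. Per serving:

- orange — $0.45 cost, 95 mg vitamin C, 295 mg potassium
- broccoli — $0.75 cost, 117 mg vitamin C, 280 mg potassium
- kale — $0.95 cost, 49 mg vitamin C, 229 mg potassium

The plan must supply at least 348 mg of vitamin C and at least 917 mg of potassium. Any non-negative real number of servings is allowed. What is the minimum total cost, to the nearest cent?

orange only: max(348/95, 917/295) = 3.663 servings → $1.65.
broccoli only: max(348/117, 917/280) = 3.275 servings → $2.46.
kale only: max(348/49, 917/229) = 7.102 servings → $6.75.
orange + broccoli with both tight: 1.244 servings and 1.964 servings → $2.03.
orange + kale: intersection lies outside the first quadrant.
broccoli + kale with both tight: 2.659 servings and 0.7534 servings → $2.71.
The minimum over all feasible corners is $1.65.

$1.65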